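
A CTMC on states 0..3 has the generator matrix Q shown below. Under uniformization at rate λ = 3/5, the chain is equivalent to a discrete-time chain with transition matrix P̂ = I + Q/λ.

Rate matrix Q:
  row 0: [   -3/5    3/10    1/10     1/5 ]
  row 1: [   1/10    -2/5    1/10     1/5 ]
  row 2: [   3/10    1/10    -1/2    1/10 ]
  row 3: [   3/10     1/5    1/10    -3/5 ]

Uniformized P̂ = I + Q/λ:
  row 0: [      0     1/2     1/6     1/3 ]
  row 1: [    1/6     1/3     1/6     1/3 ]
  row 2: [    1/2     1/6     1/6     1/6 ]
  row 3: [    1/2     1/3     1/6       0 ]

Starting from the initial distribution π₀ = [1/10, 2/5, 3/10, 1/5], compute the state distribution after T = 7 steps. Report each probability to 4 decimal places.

π = [0.2560, 0.3482, 0.1667, 0.2291]

t=0: π = [0.1000, 0.4000, 0.3000, 0.2000]
t=1: π = [0.3167, 0.3000, 0.1667, 0.2167]
t=2: π = [0.2417, 0.3583, 0.1667, 0.2333]
t=3: π = [0.2597, 0.3458, 0.1667, 0.2278]
t=4: π = [0.2549, 0.3488, 0.1667, 0.2296]
t=5: π = [0.2563, 0.3480, 0.1667, 0.2290]
t=6: π = [0.2558, 0.3483, 0.1667, 0.2292]
t=7: π = [0.2560, 0.3482, 0.1667, 0.2291]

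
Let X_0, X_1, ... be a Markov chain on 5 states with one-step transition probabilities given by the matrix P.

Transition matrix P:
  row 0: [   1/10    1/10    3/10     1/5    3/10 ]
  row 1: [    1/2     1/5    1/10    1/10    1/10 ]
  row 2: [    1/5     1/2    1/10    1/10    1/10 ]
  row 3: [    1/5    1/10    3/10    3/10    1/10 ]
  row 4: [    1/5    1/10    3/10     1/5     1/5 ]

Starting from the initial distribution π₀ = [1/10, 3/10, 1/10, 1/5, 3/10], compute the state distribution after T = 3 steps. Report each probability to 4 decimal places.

t=0: π = [0.1000, 0.3000, 0.1000, 0.2000, 0.3000]
t=1: π = [0.2800, 0.1700, 0.2200, 0.1800, 0.1500]
t=2: π = [0.2230, 0.2050, 0.2220, 0.1790, 0.1710]
t=3: π = [0.2392, 0.2093, 0.2146, 0.1752, 0.1617]

π = [0.2392, 0.2093, 0.2146, 0.1752, 0.1617]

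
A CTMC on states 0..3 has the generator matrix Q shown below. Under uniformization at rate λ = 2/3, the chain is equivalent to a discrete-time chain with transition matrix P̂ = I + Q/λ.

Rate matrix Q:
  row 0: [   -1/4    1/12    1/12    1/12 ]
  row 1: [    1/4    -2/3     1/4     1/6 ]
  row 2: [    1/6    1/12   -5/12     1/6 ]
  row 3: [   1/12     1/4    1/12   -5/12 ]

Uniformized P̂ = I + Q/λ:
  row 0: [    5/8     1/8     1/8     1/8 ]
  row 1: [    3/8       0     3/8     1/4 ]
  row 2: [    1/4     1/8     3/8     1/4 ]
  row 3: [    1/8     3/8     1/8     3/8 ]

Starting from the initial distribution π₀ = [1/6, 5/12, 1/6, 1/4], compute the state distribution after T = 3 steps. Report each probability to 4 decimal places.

t=0: π = [0.1667, 0.4167, 0.1667, 0.2500]
t=1: π = [0.3333, 0.1354, 0.2708, 0.2604]
t=2: π = [0.3594, 0.1732, 0.2266, 0.2409]
t=3: π = [0.3763, 0.1636, 0.2249, 0.2352]

π = [0.3763, 0.1636, 0.2249, 0.2352]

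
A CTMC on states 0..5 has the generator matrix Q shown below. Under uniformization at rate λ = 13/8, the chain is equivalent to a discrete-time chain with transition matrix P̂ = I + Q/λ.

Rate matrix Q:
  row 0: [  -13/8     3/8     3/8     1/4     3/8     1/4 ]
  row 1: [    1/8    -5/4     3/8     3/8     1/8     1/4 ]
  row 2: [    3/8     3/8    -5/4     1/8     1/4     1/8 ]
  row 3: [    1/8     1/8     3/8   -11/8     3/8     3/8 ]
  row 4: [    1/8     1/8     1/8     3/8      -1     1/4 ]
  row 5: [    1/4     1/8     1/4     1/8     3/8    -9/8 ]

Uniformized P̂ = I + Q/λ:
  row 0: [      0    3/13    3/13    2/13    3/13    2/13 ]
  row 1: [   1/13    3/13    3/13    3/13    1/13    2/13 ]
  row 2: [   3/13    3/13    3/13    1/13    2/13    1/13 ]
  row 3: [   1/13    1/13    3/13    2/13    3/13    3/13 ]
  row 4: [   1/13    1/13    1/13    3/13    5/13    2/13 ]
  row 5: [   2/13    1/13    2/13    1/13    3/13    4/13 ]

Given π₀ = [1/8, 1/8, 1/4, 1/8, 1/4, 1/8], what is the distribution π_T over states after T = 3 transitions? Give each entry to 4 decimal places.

π = [0.1103, 0.1443, 0.1820, 0.1550, 0.2293, 0.1791]

t=0: π = [0.1250, 0.1250, 0.2500, 0.1250, 0.2500, 0.1250]
t=1: π = [0.1154, 0.1538, 0.1827, 0.1538, 0.2308, 0.1635]
t=2: π = [0.1087, 0.1464, 0.1827, 0.1568, 0.2286, 0.1768]
t=3: π = [0.1103, 0.1443, 0.1820, 0.1550, 0.2293, 0.1791]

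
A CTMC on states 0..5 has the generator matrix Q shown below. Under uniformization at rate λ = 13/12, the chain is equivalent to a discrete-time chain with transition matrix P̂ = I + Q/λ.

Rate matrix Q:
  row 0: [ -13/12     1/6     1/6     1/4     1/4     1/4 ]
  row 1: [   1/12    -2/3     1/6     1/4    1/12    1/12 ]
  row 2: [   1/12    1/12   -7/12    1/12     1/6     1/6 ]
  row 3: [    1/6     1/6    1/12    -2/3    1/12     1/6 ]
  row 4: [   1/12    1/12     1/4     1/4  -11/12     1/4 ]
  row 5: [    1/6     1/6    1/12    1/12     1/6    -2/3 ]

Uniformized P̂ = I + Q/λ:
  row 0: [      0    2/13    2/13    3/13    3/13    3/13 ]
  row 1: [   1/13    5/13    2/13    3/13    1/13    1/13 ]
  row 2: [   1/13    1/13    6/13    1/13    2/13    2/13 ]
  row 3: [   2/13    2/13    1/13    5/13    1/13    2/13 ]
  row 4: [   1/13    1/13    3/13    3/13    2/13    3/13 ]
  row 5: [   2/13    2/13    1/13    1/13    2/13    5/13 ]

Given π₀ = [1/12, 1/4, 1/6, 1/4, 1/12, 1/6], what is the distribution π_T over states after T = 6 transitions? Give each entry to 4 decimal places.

t=0: π = [0.0833, 0.2500, 0.1667, 0.2500, 0.0833, 0.1667]
t=1: π = [0.1026, 0.1923, 0.1795, 0.2179, 0.1218, 0.1859]
t=2: π = [0.1001, 0.1750, 0.1874, 0.2081, 0.1302, 0.1992]
t=3: π = [0.1006, 0.1698, 0.1902, 0.2033, 0.1321, 0.2041]
t=4: π = [0.1005, 0.1682, 0.1912, 0.2014, 0.1329, 0.2058]
t=5: π = [0.1005, 0.1677, 0.1916, 0.2007, 0.1331, 0.2063]
t=6: π = [0.1005, 0.1676, 0.1917, 0.2004, 0.1332, 0.2065]

π = [0.1005, 0.1676, 0.1917, 0.2004, 0.1332, 0.2065]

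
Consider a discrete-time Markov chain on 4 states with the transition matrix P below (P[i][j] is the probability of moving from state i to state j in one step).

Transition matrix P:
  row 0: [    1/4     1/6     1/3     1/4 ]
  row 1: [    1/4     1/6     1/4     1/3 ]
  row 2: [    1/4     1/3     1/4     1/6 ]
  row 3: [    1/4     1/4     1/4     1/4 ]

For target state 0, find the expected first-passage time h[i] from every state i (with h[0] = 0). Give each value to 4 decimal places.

First-step conditioning: h[0] = 0; for i ≠ 0, h[i] = 1 + Σ_k P[i][k]·h[k].
  h[1] = 1 + 1/6·h[1] + 1/4·h[2] + 1/3·h[3]
  h[2] = 1 + 1/3·h[1] + 1/4·h[2] + 1/6·h[3]
  h[3] = 1 + 1/4·h[1] + 1/4·h[2] + 1/4·h[3]
Solving the 3×3 linear system over states ≠ 0 gives exactly h = [0, 4, 4, 4] (h[0] = 0 is the target).

h = [0.0000, 4.0000, 4.0000, 4.0000]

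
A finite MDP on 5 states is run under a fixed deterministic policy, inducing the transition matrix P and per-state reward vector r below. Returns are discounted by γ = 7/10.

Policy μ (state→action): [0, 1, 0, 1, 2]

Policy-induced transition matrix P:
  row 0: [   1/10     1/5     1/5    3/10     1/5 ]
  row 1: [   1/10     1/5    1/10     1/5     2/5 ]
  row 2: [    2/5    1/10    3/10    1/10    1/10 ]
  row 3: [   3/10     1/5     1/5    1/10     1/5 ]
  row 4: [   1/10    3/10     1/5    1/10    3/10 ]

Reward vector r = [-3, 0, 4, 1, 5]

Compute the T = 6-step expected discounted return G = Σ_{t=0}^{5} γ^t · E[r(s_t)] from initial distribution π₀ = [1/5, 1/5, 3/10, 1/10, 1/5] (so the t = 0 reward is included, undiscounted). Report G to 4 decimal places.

t=0: π = [0.2000, 0.2000, 0.3000, 0.1000, 0.2000], E[r] = 1.7000, γ^t·E[r] = 1.700000, running G = 1.700000
t=1: π = [0.2100, 0.1900, 0.2100, 0.1600, 0.2300], E[r] = 1.5200, γ^t·E[r] = 1.064000, running G = 2.764000
t=2: π = [0.1950, 0.2020, 0.2020, 0.1610, 0.2400], E[r] = 1.5840, γ^t·E[r] = 0.776160, running G = 3.540160
t=3: π = [0.1928, 0.2038, 0.2000, 0.1592, 0.2442], E[r] = 1.6018, γ^t·E[r] = 0.549417, running G = 4.089577
t=4: π = [0.1918, 0.2044, 0.1996, 0.1589, 0.2452], E[r] = 1.6078, γ^t·E[r] = 0.386033, running G = 4.475610
t=5: π = [0.1917, 0.2046, 0.1995, 0.1588, 0.2454], E[r] = 1.6091, γ^t·E[r] = 0.270436, running G = 4.746046

G = 4.7460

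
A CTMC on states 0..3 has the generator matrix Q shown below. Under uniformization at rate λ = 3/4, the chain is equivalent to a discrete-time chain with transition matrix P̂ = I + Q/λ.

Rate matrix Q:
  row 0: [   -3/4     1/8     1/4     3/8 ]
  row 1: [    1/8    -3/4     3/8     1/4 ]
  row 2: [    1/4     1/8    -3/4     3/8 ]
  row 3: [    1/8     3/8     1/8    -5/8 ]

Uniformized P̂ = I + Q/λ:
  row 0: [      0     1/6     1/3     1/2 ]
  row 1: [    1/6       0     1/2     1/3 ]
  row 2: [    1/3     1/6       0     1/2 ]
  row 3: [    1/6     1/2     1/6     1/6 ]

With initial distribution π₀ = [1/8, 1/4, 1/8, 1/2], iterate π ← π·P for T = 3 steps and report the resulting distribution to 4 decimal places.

t=0: π = [0.1250, 0.2500, 0.1250, 0.5000]
t=1: π = [0.1667, 0.2917, 0.2500, 0.2917]
t=2: π = [0.1806, 0.2153, 0.2500, 0.3542]
t=3: π = [0.1782, 0.2488, 0.2269, 0.3461]

π = [0.1782, 0.2488, 0.2269, 0.3461]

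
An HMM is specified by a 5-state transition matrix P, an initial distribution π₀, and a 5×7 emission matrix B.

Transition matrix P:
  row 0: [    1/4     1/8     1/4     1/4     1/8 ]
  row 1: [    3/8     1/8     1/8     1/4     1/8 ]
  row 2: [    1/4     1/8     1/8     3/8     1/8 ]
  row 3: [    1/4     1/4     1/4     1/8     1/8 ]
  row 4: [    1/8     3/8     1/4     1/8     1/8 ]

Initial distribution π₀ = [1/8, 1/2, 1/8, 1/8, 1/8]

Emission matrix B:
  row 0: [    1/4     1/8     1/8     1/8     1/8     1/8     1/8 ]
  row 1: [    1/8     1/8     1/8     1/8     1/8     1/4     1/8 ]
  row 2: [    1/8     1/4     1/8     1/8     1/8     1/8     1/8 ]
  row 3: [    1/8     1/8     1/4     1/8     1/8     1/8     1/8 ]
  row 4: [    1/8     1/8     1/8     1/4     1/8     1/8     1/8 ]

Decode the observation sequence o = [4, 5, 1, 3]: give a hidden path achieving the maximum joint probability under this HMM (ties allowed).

path = [1, 0, 2, 3]

t=0: δ = [1.562e-02, 6.250e-02, 1.562e-02, 1.562e-02, 1.562e-02]  (obs o_0=4)
t=1: δ = [2.930e-03, 1.953e-03, 9.766e-04, 1.953e-03, 9.766e-04]  ψ = [1, 1, 1, 1, 1]  (obs o_1=5)
t=2: δ = [9.155e-05, 6.104e-05, 1.831e-04, 9.155e-05, 4.578e-05]  ψ = [0, 3, 0, 0, 0]  (obs o_2=1)
t=3: δ = [5.722e-06, 2.861e-06, 2.861e-06, 8.583e-06, 5.722e-06]  ψ = [2, 2, 0, 2, 2]  (obs o_3=3)
backtrack: best end state = 3; path = [1, 0, 2, 3]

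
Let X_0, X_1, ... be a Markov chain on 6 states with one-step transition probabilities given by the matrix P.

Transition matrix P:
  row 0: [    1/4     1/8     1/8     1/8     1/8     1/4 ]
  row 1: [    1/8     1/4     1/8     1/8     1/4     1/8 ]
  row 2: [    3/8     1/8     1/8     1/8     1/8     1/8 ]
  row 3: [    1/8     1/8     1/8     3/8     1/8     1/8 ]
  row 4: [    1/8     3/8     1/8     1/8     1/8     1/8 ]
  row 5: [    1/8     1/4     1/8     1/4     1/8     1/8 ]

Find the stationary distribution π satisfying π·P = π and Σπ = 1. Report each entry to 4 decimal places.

Balance equations π_j = Σ_i π_i·P[i][j]:
  π_0 = 1/4·π_0 + 1/8·π_1 + 3/8·π_2 + 1/8·π_3 + 1/8·π_4 + 1/8·π_5
  π_1 = 1/8·π_0 + 1/4·π_1 + 1/8·π_2 + 1/8·π_3 + 3/8·π_4 + 1/4·π_5
  π_2 = 1/8·π_0 + 1/8·π_1 + 1/8·π_2 + 1/8·π_3 + 1/8·π_4 + 1/8·π_5
  π_3 = 1/8·π_0 + 1/8·π_1 + 1/8·π_2 + 3/8·π_3 + 1/8·π_4 + 1/4·π_5
  π_4 = 1/8·π_0 + 1/4·π_1 + 1/8·π_2 + 1/8·π_3 + 1/8·π_4 + 1/8·π_5
  normalize: π_0 + π_1 + π_2 + π_3 + π_4 + π_5 = 1
Solving the linear system gives exactly π = [5/28, 313/1512, 1/8, 257/1344, 1825/12096, 33/224].

π = [0.1786, 0.2070, 0.1250, 0.1912, 0.1509, 0.1473]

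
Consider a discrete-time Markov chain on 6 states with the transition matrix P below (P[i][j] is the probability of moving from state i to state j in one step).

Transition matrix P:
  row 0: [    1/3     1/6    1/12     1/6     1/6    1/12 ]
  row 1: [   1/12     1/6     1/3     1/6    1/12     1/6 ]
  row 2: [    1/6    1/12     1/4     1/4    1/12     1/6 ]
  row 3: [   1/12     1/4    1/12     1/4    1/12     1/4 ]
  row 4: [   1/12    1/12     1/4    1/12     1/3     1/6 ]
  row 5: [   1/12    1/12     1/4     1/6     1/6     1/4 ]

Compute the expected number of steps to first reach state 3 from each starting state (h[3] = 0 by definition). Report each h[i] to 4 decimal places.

h = [5.9031, 5.6979, 5.2754, 0.0000, 6.3779, 5.7981]

First-step conditioning: h[3] = 0; for i ≠ 3, h[i] = 1 + Σ_k P[i][k]·h[k].
  h[0] = 1 + 1/3·h[0] + 1/6·h[1] + 1/12·h[2] + 1/6·h[4] + 1/12·h[5]
  h[1] = 1 + 1/12·h[0] + 1/6·h[1] + 1/3·h[2] + 1/12·h[4] + 1/6·h[5]
  h[2] = 1 + 1/6·h[0] + 1/12·h[1] + 1/4·h[2] + 1/12·h[4] + 1/6·h[5]
  h[4] = 1 + 1/12·h[0] + 1/12·h[1] + 1/4·h[2] + 1/3·h[4] + 1/6·h[5]
  h[5] = 1 + 1/12·h[0] + 1/12·h[1] + 1/4·h[2] + 1/6·h[4] + 1/4·h[5]
Solving the 5×5 linear system over states ≠ 3 gives exactly h = [73854/12511, 71286/12511, 66000/12511, 0, 79794/12511, 72540/12511] (h[3] = 0 is the target).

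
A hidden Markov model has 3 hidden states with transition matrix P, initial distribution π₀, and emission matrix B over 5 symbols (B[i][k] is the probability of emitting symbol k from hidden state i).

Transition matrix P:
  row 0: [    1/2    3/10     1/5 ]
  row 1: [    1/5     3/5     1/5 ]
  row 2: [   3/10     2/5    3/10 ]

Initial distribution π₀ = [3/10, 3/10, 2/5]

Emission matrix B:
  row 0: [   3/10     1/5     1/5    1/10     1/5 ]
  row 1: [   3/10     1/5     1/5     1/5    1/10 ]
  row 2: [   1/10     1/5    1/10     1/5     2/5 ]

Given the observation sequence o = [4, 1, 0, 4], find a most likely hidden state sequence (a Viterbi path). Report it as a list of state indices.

path = [2, 1, 1, 2]

t=0: δ = [6.000e-02, 3.000e-02, 1.600e-01]  (obs o_0=4)
t=1: δ = [9.600e-03, 1.280e-02, 9.600e-03]  ψ = [2, 2, 2]  (obs o_1=1)
t=2: δ = [1.440e-03, 2.304e-03, 2.880e-04]  ψ = [0, 1, 2]  (obs o_2=0)
t=3: δ = [1.440e-04, 1.382e-04, 1.843e-04]  ψ = [0, 1, 1]  (obs o_3=4)
backtrack: best end state = 2; path = [2, 1, 1, 2]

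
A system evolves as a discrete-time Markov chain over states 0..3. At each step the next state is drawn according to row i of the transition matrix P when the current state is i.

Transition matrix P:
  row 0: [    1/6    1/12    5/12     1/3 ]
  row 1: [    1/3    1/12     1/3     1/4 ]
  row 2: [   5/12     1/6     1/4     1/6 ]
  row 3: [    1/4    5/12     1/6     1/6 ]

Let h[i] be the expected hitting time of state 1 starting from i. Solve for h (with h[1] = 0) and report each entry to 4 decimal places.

h = [5.2778, 0.0000, 5.1111, 3.8056]

First-step conditioning: h[1] = 0; for i ≠ 1, h[i] = 1 + Σ_k P[i][k]·h[k].
  h[0] = 1 + 1/6·h[0] + 5/12·h[2] + 1/3·h[3]
  h[2] = 1 + 5/12·h[0] + 1/4·h[2] + 1/6·h[3]
  h[3] = 1 + 1/4·h[0] + 1/6·h[2] + 1/6·h[3]
Solving the 3×3 linear system over states ≠ 1 gives exactly h = [95/18, 0, 46/9, 137/36] (h[1] = 0 is the target).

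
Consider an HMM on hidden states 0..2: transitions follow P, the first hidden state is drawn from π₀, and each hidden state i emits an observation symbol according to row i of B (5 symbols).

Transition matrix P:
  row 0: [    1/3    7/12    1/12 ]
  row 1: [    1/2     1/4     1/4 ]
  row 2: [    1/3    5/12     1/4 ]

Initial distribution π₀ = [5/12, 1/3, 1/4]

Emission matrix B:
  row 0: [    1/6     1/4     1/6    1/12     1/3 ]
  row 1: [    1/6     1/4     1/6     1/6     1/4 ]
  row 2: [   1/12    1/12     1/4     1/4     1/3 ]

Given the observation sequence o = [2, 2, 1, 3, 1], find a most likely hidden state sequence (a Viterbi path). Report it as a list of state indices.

t=0: δ = [6.944e-02, 5.556e-02, 6.250e-02]  (obs o_0=2)
t=1: δ = [4.630e-03, 6.752e-03, 3.906e-03]  ψ = [1, 0, 2]  (obs o_1=2)
t=2: δ = [8.439e-04, 6.752e-04, 1.407e-04]  ψ = [1, 0, 1]  (obs o_2=1)
t=3: δ = [2.813e-05, 8.205e-05, 4.220e-05]  ψ = [1, 0, 1]  (obs o_3=3)
t=4: δ = [1.026e-05, 5.128e-06, 1.709e-06]  ψ = [1, 1, 1]  (obs o_4=1)
backtrack: best end state = 0; path = [0, 1, 0, 1, 0]

path = [0, 1, 0, 1, 0]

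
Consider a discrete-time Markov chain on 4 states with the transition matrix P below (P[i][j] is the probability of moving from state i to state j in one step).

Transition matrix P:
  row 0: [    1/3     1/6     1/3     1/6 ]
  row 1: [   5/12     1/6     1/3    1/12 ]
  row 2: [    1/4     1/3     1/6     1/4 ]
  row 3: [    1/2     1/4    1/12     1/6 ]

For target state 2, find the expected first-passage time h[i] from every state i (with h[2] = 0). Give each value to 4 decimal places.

First-step conditioning: h[2] = 0; for i ≠ 2, h[i] = 1 + Σ_k P[i][k]·h[k].
  h[0] = 1 + 1/3·h[0] + 1/6·h[1] + 1/6·h[3]
  h[1] = 1 + 5/12·h[0] + 1/6·h[1] + 1/12·h[3]
  h[3] = 1 + 1/2·h[0] + 1/4·h[1] + 1/6·h[3]
Solving the 3×3 linear system over states ≠ 2 gives exactly h = [870/257, 852/257, 0, 1086/257] (h[2] = 0 is the target).

h = [3.3852, 3.3152, 0.0000, 4.2257]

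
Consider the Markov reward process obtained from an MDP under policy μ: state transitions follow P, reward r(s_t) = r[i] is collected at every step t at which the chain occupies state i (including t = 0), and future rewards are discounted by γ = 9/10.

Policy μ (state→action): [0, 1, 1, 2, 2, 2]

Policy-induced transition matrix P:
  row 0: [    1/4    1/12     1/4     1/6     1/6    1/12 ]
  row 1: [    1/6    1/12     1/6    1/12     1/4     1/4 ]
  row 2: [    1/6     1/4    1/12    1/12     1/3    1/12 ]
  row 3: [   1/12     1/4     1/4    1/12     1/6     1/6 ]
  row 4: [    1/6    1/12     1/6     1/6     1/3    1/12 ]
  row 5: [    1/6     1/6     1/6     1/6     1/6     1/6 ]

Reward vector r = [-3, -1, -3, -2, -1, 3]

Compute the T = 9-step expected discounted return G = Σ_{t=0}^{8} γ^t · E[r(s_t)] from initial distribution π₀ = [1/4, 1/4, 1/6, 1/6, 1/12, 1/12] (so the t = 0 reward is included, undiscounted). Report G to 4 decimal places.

G = -8.3178

t=0: π = [0.2500, 0.2500, 0.1667, 0.1667, 0.0833, 0.0833], E[r] = -1.6667, γ^t·E[r] = -1.666667, running G = -1.666667
t=1: π = [0.1736, 0.1458, 0.1875, 0.1181, 0.2292, 0.1458], E[r] = -1.2569, γ^t·E[r] = -1.131250, running G = -2.797917
t=2: π = [0.1713, 0.1464, 0.1753, 0.1291, 0.2483, 0.1296], E[r] = -1.3038, γ^t·E[r] = -1.056094, running G = -3.854010
t=3: π = [0.1702, 0.1449, 0.1771, 0.1291, 0.2495, 0.1293], E[r] = -1.3065, γ^t·E[r] = -0.952418, running G = -4.806428
t=4: π = [0.1701, 0.1451, 0.1769, 0.1291, 0.2498, 0.1290], E[r] = -1.3069, γ^t·E[r] = -0.857469, running G = -5.663897
t=5: π = [0.1701, 0.1451, 0.1769, 0.1291, 0.2499, 0.1290], E[r] = -1.3068, γ^t·E[r] = -0.771678, running G = -6.435576
t=6: π = [0.1701, 0.1451, 0.1769, 0.1291, 0.2499, 0.1290], E[r] = -1.3069, γ^t·E[r] = -0.694531, running G = -7.130107
t=7: π = [0.1701, 0.1451, 0.1769, 0.1291, 0.2499, 0.1290], E[r] = -1.3069, γ^t·E[r] = -0.625078, running G = -7.755184
t=8: π = [0.1701, 0.1451, 0.1769, 0.1291, 0.2499, 0.1290], E[r] = -1.3069, γ^t·E[r] = -0.562570, running G = -8.317754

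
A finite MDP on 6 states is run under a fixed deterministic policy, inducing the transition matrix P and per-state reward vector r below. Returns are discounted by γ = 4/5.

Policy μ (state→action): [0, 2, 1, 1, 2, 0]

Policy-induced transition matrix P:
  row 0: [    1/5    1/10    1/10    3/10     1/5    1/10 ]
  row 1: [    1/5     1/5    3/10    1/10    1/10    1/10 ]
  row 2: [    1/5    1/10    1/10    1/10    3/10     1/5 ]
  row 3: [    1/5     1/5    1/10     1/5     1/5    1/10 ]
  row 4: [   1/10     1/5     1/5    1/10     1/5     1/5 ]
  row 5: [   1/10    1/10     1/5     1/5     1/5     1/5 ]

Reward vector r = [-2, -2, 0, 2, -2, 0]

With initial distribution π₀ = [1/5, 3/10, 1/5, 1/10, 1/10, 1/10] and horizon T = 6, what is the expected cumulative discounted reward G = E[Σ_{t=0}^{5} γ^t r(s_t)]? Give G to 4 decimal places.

t=0: π = [0.2000, 0.3000, 0.2000, 0.1000, 0.1000, 0.1000], E[r] = -1.0000, γ^t·E[r] = -1.000000, running G = -1.000000
t=1: π = [0.1800, 0.1500, 0.1800, 0.1600, 0.1900, 0.1400], E[r] = -0.7200, γ^t·E[r] = -0.576000, running G = -1.576000
t=2: π = [0.1670, 0.1500, 0.1630, 0.1660, 0.2030, 0.1510], E[r] = -0.7080, γ^t·E[r] = -0.453120, running G = -2.029120
t=3: π = [0.1646, 0.1519, 0.1654, 0.1651, 0.2013, 0.1517], E[r] = -0.7054, γ^t·E[r] = -0.361165, running G = -2.390285
t=4: π = [0.1647, 0.1518, 0.1657, 0.1646, 0.2014, 0.1518], E[r] = -0.7066, γ^t·E[r] = -0.289407, running G = -2.679692
t=5: π = [0.1647, 0.1518, 0.1657, 0.1646, 0.2014, 0.1519], E[r] = -0.7065, γ^t·E[r] = -0.231512, running G = -2.911204

G = -2.9112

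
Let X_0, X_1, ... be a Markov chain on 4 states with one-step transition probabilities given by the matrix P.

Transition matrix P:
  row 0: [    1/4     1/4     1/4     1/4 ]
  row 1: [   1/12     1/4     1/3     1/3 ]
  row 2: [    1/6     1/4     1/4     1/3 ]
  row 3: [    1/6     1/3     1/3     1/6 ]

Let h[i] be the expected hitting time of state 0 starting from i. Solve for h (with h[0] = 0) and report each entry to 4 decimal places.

First-step conditioning: h[0] = 0; for i ≠ 0, h[i] = 1 + Σ_k P[i][k]·h[k].
  h[1] = 1 + 1/4·h[1] + 1/3·h[2] + 1/3·h[3]
  h[2] = 1 + 1/4·h[1] + 1/4·h[2] + 1/3·h[3]
  h[3] = 1 + 1/3·h[1] + 1/3·h[2] + 1/6·h[3]
Solving the 3×3 linear system over states ≠ 0 gives exactly h = [0, 1092/145, 1008/145, 1014/145] (h[0] = 0 is the target).

h = [0.0000, 7.5310, 6.9517, 6.9931]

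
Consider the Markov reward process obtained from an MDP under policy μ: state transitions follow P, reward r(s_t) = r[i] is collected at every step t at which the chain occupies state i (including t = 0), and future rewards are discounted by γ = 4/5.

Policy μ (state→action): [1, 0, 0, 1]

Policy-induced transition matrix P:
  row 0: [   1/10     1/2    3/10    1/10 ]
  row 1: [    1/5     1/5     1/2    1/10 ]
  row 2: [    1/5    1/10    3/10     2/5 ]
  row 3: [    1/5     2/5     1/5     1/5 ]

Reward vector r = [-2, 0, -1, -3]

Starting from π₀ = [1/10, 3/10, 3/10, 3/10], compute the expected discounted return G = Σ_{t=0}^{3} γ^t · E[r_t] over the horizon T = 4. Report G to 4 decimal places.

t=0: π = [0.1000, 0.3000, 0.3000, 0.3000], E[r] = -1.4000, γ^t·E[r] = -1.400000, running G = -1.400000
t=1: π = [0.1900, 0.2600, 0.3300, 0.2200], E[r] = -1.3700, γ^t·E[r] = -1.096000, running G = -2.496000
t=2: π = [0.1810, 0.2680, 0.3300, 0.2210], E[r] = -1.3550, γ^t·E[r] = -0.867200, running G = -3.363200
t=3: π = [0.1819, 0.2655, 0.3315, 0.2211], E[r] = -1.3586, γ^t·E[r] = -0.695603, running G = -4.058803

G = -4.0588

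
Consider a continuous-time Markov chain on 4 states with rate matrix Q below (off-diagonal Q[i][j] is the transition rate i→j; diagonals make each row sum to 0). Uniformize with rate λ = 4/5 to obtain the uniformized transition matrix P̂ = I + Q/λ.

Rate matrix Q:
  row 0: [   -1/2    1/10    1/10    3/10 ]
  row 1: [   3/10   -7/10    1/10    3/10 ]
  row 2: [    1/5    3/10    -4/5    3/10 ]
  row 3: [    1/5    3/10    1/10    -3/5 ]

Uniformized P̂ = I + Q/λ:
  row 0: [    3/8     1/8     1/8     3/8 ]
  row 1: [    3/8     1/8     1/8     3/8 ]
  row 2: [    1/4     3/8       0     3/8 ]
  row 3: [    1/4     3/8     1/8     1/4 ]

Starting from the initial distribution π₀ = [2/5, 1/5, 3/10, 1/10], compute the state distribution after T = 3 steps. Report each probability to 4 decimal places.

π = [0.3195, 0.2359, 0.1107, 0.3338]

t=0: π = [0.4000, 0.2000, 0.3000, 0.1000]
t=1: π = [0.3250, 0.2250, 0.0875, 0.3625]
t=2: π = [0.3188, 0.2375, 0.1141, 0.3297]
t=3: π = [0.3195, 0.2359, 0.1107, 0.3338]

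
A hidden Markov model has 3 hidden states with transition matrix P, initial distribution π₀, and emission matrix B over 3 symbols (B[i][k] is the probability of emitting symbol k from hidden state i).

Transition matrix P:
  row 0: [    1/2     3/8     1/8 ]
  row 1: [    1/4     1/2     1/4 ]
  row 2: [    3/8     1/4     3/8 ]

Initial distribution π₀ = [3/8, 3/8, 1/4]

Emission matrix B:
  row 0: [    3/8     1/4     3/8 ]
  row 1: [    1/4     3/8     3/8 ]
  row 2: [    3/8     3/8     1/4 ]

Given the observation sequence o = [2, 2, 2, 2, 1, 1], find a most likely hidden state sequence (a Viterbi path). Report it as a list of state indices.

path = [1, 1, 1, 1, 1, 1]

t=0: δ = [1.406e-01, 1.406e-01, 6.250e-02]  (obs o_0=2)
t=1: δ = [2.637e-02, 2.637e-02, 8.789e-03]  ψ = [0, 1, 1]  (obs o_1=2)
t=2: δ = [4.944e-03, 4.944e-03, 1.648e-03]  ψ = [0, 1, 1]  (obs o_2=2)
t=3: δ = [9.270e-04, 9.270e-04, 3.090e-04]  ψ = [0, 1, 1]  (obs o_3=2)
t=4: δ = [1.159e-04, 1.738e-04, 8.690e-05]  ψ = [0, 1, 1]  (obs o_4=1)
t=5: δ = [1.448e-05, 3.259e-05, 1.629e-05]  ψ = [0, 1, 1]  (obs o_5=1)
backtrack: best end state = 1; path = [1, 1, 1, 1, 1, 1]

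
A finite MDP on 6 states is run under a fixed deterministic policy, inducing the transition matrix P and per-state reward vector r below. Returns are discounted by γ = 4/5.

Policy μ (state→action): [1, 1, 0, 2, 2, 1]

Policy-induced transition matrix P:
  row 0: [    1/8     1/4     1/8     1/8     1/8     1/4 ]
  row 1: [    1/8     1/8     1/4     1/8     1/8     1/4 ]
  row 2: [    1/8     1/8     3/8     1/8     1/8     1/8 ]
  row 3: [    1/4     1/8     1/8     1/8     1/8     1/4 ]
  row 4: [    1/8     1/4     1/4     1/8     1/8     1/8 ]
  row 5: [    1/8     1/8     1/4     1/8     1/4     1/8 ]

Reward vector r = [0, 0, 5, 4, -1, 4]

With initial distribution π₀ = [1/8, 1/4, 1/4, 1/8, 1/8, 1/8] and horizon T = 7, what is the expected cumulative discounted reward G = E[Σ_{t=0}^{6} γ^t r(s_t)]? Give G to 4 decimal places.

G = 8.9698

t=0: π = [0.1250, 0.2500, 0.2500, 0.1250, 0.1250, 0.1250], E[r] = 2.1250, γ^t·E[r] = 2.125000, running G = 2.125000
t=1: π = [0.1406, 0.1563, 0.2500, 0.1250, 0.1406, 0.1875], E[r] = 2.3594, γ^t·E[r] = 1.887500, running G = 4.012500
t=2: π = [0.1406, 0.1602, 0.2480, 0.1250, 0.1484, 0.1777], E[r] = 2.3027, γ^t·E[r] = 1.473750, running G = 5.486250
t=3: π = [0.1406, 0.1611, 0.2478, 0.1250, 0.1472, 0.1782], E[r] = 2.3047, γ^t·E[r] = 1.180000, running G = 6.666250
t=4: π = [0.1406, 0.1610, 0.2478, 0.1250, 0.1473, 0.1783], E[r] = 2.3050, γ^t·E[r] = 0.944113, running G = 7.610363
t=5: π = [0.1406, 0.1610, 0.2478, 0.1250, 0.1473, 0.1783], E[r] = 2.3049, γ^t·E[r] = 0.755254, running G = 8.365616
t=6: π = [0.1406, 0.1610, 0.2478, 0.1250, 0.1473, 0.1783], E[r] = 2.3049, γ^t·E[r] = 0.604204, running G = 8.969820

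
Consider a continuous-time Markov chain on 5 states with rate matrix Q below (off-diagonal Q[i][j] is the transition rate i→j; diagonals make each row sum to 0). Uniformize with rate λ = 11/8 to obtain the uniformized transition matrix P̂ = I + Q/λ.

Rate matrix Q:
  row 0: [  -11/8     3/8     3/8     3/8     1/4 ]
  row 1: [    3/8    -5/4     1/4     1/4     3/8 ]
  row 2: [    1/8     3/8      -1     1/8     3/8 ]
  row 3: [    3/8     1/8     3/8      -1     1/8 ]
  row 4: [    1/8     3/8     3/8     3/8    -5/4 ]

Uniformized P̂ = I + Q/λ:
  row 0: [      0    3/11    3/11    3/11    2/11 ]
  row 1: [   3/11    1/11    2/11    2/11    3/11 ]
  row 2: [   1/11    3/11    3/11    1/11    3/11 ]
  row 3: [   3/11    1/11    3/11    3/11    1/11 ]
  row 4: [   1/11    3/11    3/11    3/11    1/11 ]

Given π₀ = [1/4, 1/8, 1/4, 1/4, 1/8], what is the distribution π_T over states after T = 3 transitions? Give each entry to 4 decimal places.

π = [0.1501, 0.1995, 0.2549, 0.2087, 0.1869]

t=0: π = [0.2500, 0.1250, 0.2500, 0.2500, 0.1250]
t=1: π = [0.1364, 0.2045, 0.2614, 0.2159, 0.1818]
t=2: π = [0.1550, 0.1963, 0.2541, 0.2066, 0.1880]
t=3: π = [0.1501, 0.1995, 0.2549, 0.2087, 0.1869]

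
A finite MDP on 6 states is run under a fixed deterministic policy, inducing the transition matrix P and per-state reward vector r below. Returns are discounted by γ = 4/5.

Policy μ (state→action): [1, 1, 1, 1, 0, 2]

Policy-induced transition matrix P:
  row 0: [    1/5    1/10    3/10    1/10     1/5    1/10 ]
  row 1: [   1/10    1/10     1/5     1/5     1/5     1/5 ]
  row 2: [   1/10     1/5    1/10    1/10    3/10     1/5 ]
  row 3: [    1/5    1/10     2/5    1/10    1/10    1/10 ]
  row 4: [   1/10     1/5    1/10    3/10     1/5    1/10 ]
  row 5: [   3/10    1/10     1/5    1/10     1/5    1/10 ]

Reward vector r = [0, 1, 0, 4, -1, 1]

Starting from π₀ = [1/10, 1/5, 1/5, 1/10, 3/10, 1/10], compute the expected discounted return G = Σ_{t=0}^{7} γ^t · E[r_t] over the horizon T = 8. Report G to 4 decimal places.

t=0: π = [0.1000, 0.2000, 0.2000, 0.1000, 0.3000, 0.1000], E[r] = 0.4000, γ^t·E[r] = 0.400000, running G = 0.400000
t=1: π = [0.1400, 0.1500, 0.1800, 0.1800, 0.2100, 0.1400], E[r] = 0.8000, γ^t·E[r] = 0.640000, running G = 1.040000
t=2: π = [0.1600, 0.1390, 0.2110, 0.1570, 0.2000, 0.1330], E[r] = 0.7000, γ^t·E[r] = 0.448000, running G = 1.488000
t=3: π = [0.1583, 0.1411, 0.2063, 0.1539, 0.2054, 0.1350], E[r] = 0.6863, γ^t·E[r] = 0.351386, running G = 1.839386
t=4: π = [0.1582, 0.1412, 0.2054, 0.1552, 0.2052, 0.1347], E[r] = 0.6914, γ^t·E[r] = 0.283210, running G = 2.122595
t=5: π = [0.1583, 0.1411, 0.2058, 0.1552, 0.2050, 0.1347], E[r] = 0.6914, γ^t·E[r] = 0.226546, running G = 2.349141
t=6: π = [0.1583, 0.1411, 0.2058, 0.1551, 0.2051, 0.1347], E[r] = 0.6912, γ^t·E[r] = 0.181181, running G = 2.530323
t=7: π = [0.1583, 0.1411, 0.2058, 0.1551, 0.2051, 0.1347], E[r] = 0.6912, γ^t·E[r] = 0.144952, running G = 2.675275

G = 2.6753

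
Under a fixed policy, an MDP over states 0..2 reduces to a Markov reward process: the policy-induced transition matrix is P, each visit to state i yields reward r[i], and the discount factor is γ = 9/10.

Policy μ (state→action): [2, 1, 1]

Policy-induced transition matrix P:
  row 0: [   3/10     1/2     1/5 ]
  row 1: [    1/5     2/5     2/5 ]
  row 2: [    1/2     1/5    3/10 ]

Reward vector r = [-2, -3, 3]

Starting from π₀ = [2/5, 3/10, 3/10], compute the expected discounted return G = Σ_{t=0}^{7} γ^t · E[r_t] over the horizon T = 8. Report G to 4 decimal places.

t=0: π = [0.4000, 0.3000, 0.3000], E[r] = -0.8000, γ^t·E[r] = -0.800000, running G = -0.800000
t=1: π = [0.3300, 0.3800, 0.2900], E[r] = -0.9300, γ^t·E[r] = -0.837000, running G = -1.637000
t=2: π = [0.3200, 0.3750, 0.3050], E[r] = -0.8500, γ^t·E[r] = -0.688500, running G = -2.325500
t=3: π = [0.3235, 0.3710, 0.3055], E[r] = -0.8435, γ^t·E[r] = -0.614912, running G = -2.940412
t=4: π = [0.3240, 0.3713, 0.3048], E[r] = -0.8475, γ^t·E[r] = -0.556045, running G = -3.496456
t=5: π = [0.3238, 0.3715, 0.3047], E[r] = -0.8478, γ^t·E[r] = -0.500632, running G = -3.997088
t=6: π = [0.3238, 0.3714, 0.3048], E[r] = -0.8476, γ^t·E[r] = -0.450463, running G = -4.447551
t=7: π = [0.3238, 0.3714, 0.3048], E[r] = -0.8476, γ^t·E[r] = -0.405409, running G = -4.852960

G = -4.8530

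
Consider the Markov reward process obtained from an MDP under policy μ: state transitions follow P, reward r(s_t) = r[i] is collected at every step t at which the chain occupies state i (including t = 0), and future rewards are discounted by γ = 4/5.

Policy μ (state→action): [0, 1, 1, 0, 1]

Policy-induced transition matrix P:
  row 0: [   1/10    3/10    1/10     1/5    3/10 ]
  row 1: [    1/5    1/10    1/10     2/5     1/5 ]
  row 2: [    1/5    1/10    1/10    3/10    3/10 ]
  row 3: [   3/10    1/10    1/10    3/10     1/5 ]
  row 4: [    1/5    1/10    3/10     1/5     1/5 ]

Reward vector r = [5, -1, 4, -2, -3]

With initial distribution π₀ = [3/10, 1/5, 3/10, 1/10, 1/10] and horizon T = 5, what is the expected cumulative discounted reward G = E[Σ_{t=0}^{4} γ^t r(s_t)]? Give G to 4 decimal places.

G = 2.2994

t=0: π = [0.3000, 0.2000, 0.3000, 0.1000, 0.1000], E[r] = 2.0000, γ^t·E[r] = 2.000000, running G = 2.000000
t=1: π = [0.1800, 0.1600, 0.1200, 0.2800, 0.2600], E[r] = -0.1200, γ^t·E[r] = -0.096000, running G = 1.904000
t=2: π = [0.2100, 0.1360, 0.1520, 0.2720, 0.2300], E[r] = 0.2880, γ^t·E[r] = 0.184320, running G = 2.088320
t=3: π = [0.2062, 0.1420, 0.1460, 0.2696, 0.2362], E[r] = 0.2252, γ^t·E[r] = 0.115302, running G = 2.203622
t=4: π = [0.2063, 0.1412, 0.1472, 0.2700, 0.2352], E[r] = 0.2338, γ^t·E[r] = 0.095781, running G = 2.299403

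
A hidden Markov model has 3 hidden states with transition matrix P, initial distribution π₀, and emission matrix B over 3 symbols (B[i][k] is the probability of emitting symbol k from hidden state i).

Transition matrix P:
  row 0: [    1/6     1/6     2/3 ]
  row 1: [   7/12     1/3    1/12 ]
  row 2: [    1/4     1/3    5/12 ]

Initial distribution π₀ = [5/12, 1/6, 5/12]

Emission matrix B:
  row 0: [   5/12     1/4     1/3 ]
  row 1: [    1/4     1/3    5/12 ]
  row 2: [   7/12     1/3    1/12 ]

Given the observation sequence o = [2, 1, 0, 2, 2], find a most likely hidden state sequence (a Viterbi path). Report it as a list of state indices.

path = [0, 2, 2, 1, 0]

t=0: δ = [1.389e-01, 6.944e-02, 3.472e-02]  (obs o_0=2)
t=1: δ = [1.013e-02, 7.716e-03, 3.086e-02]  ψ = [1, 0, 0]  (obs o_1=1)
t=2: δ = [3.215e-03, 2.572e-03, 7.502e-03]  ψ = [2, 2, 2]  (obs o_2=0)
t=3: δ = [6.251e-04, 1.042e-03, 2.605e-04]  ψ = [2, 2, 2]  (obs o_3=2)
t=4: δ = [2.026e-04, 1.447e-04, 3.473e-05]  ψ = [1, 1, 0]  (obs o_4=2)
backtrack: best end state = 0; path = [0, 2, 2, 1, 0]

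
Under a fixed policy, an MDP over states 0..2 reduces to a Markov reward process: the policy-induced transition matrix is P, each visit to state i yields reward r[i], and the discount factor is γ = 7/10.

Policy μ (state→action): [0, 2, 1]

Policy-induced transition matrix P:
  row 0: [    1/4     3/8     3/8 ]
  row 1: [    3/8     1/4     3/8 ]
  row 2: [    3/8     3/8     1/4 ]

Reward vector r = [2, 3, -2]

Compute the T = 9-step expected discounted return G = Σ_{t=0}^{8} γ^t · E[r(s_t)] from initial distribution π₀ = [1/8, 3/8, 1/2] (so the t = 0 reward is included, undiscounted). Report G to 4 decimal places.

G = 2.6241

t=0: π = [0.1250, 0.3750, 0.5000], E[r] = 0.3750, γ^t·E[r] = 0.375000, running G = 0.375000
t=1: π = [0.3594, 0.3281, 0.3125], E[r] = 1.0781, γ^t·E[r] = 0.754688, running G = 1.129688
t=2: π = [0.3301, 0.3340, 0.3359], E[r] = 0.9902, γ^t·E[r] = 0.485215, running G = 1.614902
t=3: π = [0.3337, 0.3333, 0.3330], E[r] = 1.0012, γ^t·E[r] = 0.343419, running G = 1.958321
t=4: π = [0.3333, 0.3333, 0.3334], E[r] = 0.9998, γ^t·E[r] = 0.240063, running G = 2.198384
t=5: π = [0.3333, 0.3333, 0.3333], E[r] = 1.0000, γ^t·E[r] = 0.168073, running G = 2.366458
t=6: π = [0.3333, 0.3333, 0.3333], E[r] = 1.0000, γ^t·E[r] = 0.117649, running G = 2.484106
t=7: π = [0.3333, 0.3333, 0.3333], E[r] = 1.0000, γ^t·E[r] = 0.082354, running G = 2.566461
t=8: π = [0.3333, 0.3333, 0.3333], E[r] = 1.0000, γ^t·E[r] = 0.057648, running G = 2.624109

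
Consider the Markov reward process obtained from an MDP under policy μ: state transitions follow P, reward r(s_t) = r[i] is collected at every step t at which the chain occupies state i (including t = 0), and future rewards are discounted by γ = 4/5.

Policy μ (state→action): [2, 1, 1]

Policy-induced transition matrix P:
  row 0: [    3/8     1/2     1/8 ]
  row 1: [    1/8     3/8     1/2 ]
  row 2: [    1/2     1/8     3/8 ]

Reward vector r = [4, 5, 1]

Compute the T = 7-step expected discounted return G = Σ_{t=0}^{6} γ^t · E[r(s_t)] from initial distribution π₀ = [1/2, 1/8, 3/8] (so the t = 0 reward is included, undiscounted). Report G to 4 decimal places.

t=0: π = [0.5000, 0.1250, 0.3750], E[r] = 3.0000, γ^t·E[r] = 3.000000, running G = 3.000000
t=1: π = [0.3906, 0.3438, 0.2656], E[r] = 3.5469, γ^t·E[r] = 2.837500, running G = 5.837500
t=2: π = [0.3223, 0.3574, 0.3203], E[r] = 3.3965, γ^t·E[r] = 2.173750, running G = 8.011250
t=3: π = [0.3257, 0.3352, 0.3391], E[r] = 3.3179, γ^t·E[r] = 1.698750, running G = 9.710000
t=4: π = [0.3336, 0.3309, 0.3355], E[r] = 3.3245, γ^t·E[r] = 1.361713, running G = 11.071713
t=5: π = [0.3342, 0.3328, 0.3330], E[r] = 3.3339, γ^t·E[r] = 1.092459, running G = 12.164171
t=6: π = [0.3334, 0.3335, 0.3331], E[r] = 3.3344, γ^t·E[r] = 0.874086, running G = 13.038257

G = 13.0383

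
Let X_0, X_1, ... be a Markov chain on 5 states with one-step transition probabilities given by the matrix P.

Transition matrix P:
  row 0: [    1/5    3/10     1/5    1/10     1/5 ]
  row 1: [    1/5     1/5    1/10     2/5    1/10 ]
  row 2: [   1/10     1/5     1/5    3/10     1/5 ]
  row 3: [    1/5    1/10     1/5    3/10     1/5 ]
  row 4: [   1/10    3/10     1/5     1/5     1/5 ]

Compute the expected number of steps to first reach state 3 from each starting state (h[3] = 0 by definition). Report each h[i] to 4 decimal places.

First-step conditioning: h[3] = 0; for i ≠ 3, h[i] = 1 + Σ_k P[i][k]·h[k].
  h[0] = 1 + 1/5·h[0] + 3/10·h[1] + 1/5·h[2] + 1/5·h[4]
  h[1] = 1 + 1/5·h[0] + 1/5·h[1] + 1/10·h[2] + 1/10·h[4]
  h[2] = 1 + 1/10·h[0] + 1/5·h[1] + 1/5·h[2] + 1/5·h[4]
  h[4] = 1 + 1/10·h[0] + 3/10·h[1] + 1/5·h[2] + 1/5·h[4]
Solving the 4×4 linear system over states ≠ 3 gives exactly h = [109/25, 82/25, 899/250, 0, 981/250] (h[3] = 0 is the target).

h = [4.3600, 3.2800, 3.5960, 0.0000, 3.9240]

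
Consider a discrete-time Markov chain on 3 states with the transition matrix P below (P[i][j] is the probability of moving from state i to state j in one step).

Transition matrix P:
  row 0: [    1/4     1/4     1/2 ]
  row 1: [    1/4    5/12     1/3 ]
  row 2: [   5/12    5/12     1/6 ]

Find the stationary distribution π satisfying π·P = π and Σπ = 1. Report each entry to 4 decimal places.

π = [0.3049, 0.3659, 0.3293]

Balance equations π_j = Σ_i π_i·P[i][j]:
  π_0 = 1/4·π_0 + 1/4·π_1 + 5/12·π_2
  π_1 = 1/4·π_0 + 5/12·π_1 + 5/12·π_2
  normalize: π_0 + π_1 + π_2 = 1
Solving the linear system gives exactly π = [25/82, 15/41, 27/82].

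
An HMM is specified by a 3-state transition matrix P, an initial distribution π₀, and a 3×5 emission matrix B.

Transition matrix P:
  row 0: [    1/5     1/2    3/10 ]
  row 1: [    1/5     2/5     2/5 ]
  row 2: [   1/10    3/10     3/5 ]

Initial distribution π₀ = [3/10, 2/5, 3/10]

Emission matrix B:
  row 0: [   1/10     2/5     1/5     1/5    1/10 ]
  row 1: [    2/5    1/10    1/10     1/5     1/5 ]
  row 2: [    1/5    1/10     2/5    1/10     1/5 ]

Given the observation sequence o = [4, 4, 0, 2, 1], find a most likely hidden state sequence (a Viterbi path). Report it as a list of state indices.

t=0: δ = [3.000e-02, 8.000e-02, 6.000e-02]  (obs o_0=4)
t=1: δ = [1.600e-03, 6.400e-03, 7.200e-03]  ψ = [1, 1, 2]  (obs o_1=4)
t=2: δ = [1.280e-04, 1.024e-03, 8.640e-04]  ψ = [1, 1, 2]  (obs o_2=0)
t=3: δ = [4.096e-05, 4.096e-05, 2.074e-04]  ψ = [1, 1, 2]  (obs o_3=2)
t=4: δ = [8.294e-06, 6.221e-06, 1.244e-05]  ψ = [2, 2, 2]  (obs o_4=1)
backtrack: best end state = 2; path = [2, 2, 2, 2, 2]

path = [2, 2, 2, 2, 2]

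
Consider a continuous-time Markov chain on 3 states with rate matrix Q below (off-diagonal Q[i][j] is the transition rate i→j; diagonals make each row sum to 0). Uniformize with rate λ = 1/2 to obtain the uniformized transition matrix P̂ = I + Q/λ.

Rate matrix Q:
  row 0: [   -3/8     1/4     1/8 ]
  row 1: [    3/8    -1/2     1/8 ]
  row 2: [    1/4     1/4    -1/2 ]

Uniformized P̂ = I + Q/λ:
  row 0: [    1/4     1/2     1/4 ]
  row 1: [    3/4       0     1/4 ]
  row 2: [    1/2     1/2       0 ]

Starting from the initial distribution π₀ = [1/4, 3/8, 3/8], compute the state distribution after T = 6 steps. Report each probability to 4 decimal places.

π = [0.4660, 0.3340, 0.2000]

t=0: π = [0.2500, 0.3750, 0.3750]
t=1: π = [0.5313, 0.3125, 0.1563]
t=2: π = [0.4453, 0.3438, 0.2109]
t=3: π = [0.4746, 0.3281, 0.1973]
t=4: π = [0.4634, 0.3359, 0.2007]
t=5: π = [0.4681, 0.3320, 0.1998]
t=6: π = [0.4660, 0.3340, 0.2000]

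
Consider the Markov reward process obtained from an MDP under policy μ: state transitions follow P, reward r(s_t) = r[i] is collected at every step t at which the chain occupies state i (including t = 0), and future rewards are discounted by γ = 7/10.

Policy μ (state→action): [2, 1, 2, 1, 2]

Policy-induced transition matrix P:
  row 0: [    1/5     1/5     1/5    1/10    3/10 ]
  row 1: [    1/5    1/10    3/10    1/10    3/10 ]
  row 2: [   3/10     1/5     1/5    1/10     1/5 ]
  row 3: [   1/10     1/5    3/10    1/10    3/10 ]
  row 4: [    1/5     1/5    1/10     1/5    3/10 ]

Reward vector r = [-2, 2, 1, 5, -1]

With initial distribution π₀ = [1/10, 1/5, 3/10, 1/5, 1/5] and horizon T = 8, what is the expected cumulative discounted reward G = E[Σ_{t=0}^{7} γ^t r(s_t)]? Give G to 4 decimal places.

G = 2.3764

t=0: π = [0.1000, 0.2000, 0.3000, 0.2000, 0.2000], E[r] = 1.3000, γ^t·E[r] = 1.300000, running G = 1.300000
t=1: π = [0.2100, 0.1800, 0.2200, 0.1200, 0.2700], E[r] = 0.4900, γ^t·E[r] = 0.343000, running G = 1.643000
t=2: π = [0.2100, 0.1820, 0.2030, 0.1270, 0.2780], E[r] = 0.5040, γ^t·E[r] = 0.246960, running G = 1.889960
t=3: π = [0.2076, 0.1818, 0.2031, 0.1278, 0.2797], E[r] = 0.5108, γ^t·E[r] = 0.175204, running G = 2.065164
t=4: π = [0.2075, 0.1818, 0.2030, 0.1280, 0.2797], E[r] = 0.5117, γ^t·E[r] = 0.122866, running G = 2.188031
t=5: π = [0.2075, 0.1818, 0.2030, 0.1280, 0.2797], E[r] = 0.5118, γ^t·E[r] = 0.086016, running G = 2.274047
t=6: π = [0.2075, 0.1818, 0.2030, 0.1280, 0.2797], E[r] = 0.5118, γ^t·E[r] = 0.060211, running G = 2.334258
t=7: π = [0.2075, 0.1818, 0.2030, 0.1280, 0.2797], E[r] = 0.5118, γ^t·E[r] = 0.042148, running G = 2.376406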